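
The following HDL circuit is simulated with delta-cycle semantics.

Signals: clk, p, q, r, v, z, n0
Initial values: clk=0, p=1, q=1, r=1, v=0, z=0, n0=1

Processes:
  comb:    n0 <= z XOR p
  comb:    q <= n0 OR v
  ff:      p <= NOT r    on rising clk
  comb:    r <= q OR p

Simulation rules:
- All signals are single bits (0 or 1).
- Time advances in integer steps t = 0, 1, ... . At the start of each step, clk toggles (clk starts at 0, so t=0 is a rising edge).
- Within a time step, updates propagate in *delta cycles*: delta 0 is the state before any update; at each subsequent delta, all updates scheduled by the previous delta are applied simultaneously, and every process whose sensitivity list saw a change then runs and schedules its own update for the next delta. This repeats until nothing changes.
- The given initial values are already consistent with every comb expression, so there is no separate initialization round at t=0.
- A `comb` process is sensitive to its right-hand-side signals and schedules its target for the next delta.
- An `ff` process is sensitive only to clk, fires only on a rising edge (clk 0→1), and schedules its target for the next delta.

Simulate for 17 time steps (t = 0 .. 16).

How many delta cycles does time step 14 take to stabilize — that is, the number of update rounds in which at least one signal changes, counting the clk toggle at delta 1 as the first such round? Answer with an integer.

[bits: z,v,p,q,n0,r,clk]
t=0: Δ0=0011110 Δ1=0011111 Δ2=0001111 Δ3=0001011 Δ4=0000011 Δ5=0000001 | 5Δ
t=1: Δ0=0000001 Δ1=0000000 | 1Δ
t=2: Δ0=0000000 Δ1=0000001 Δ2=0010001 Δ3=0010111 Δ4=0011111 | 4Δ
t=3: Δ0=0011111 Δ1=0011110 | 1Δ
t=4: Δ0=0011110 Δ1=0011111 Δ2=0001111 Δ3=0001011 Δ4=0000011 Δ5=0000001 | 5Δ
t=5: Δ0=0000001 Δ1=0000000 | 1Δ
t=6: Δ0=0000000 Δ1=0000001 Δ2=0010001 Δ3=0010111 Δ4=0011111 | 4Δ
t=7: Δ0=0011111 Δ1=0011110 | 1Δ
t=8: Δ0=0011110 Δ1=0011111 Δ2=0001111 Δ3=0001011 Δ4=0000011 Δ5=0000001 | 5Δ
t=9: Δ0=0000001 Δ1=0000000 | 1Δ
t=10: Δ0=0000000 Δ1=0000001 Δ2=0010001 Δ3=0010111 Δ4=0011111 | 4Δ
t=11: Δ0=0011111 Δ1=0011110 | 1Δ
t=12: Δ0=0011110 Δ1=0011111 Δ2=0001111 Δ3=0001011 Δ4=0000011 Δ5=0000001 | 5Δ
t=13: Δ0=0000001 Δ1=0000000 | 1Δ
t=14: Δ0=0000000 Δ1=0000001 Δ2=0010001 Δ3=0010111 Δ4=0011111 | 4Δ
t=15: Δ0=0011111 Δ1=0011110 | 1Δ
t=16: Δ0=0011110 Δ1=0011111 Δ2=0001111 Δ3=0001011 Δ4=0000011 Δ5=0000001 | 5Δ

4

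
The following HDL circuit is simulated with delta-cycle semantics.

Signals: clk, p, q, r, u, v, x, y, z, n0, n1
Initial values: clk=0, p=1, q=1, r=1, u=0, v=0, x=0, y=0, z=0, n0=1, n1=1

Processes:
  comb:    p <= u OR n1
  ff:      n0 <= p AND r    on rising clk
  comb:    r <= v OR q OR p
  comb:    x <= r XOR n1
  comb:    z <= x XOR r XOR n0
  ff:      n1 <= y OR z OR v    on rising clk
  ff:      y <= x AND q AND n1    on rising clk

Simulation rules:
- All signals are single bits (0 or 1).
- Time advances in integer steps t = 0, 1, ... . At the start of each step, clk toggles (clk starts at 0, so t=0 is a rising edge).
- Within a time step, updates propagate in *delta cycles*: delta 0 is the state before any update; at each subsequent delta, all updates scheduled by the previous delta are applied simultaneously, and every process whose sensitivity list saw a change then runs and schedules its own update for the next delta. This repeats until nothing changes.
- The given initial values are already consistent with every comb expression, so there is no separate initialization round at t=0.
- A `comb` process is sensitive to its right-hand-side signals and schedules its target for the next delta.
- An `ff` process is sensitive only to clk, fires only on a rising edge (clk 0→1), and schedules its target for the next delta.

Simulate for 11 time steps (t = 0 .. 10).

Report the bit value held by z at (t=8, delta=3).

0

t0.Δ0 clk=0 x=0 y=0 r=1 n0=1 u=0 v=0 z=0 q=1 n1=1 p=1
t0.Δ1 clk=1 x=0 y=0 r=1 n0=1 u=0 v=0 z=0 q=1 n1=1 p=1
t0.Δ2 clk=1 x=0 y=0 r=1 n0=1 u=0 v=0 z=0 q=1 n1=0 p=1
t0.Δ3 clk=1 x=1 y=0 r=1 n0=1 u=0 v=0 z=0 q=1 n1=0 p=0
t0.Δ4 clk=1 x=1 y=0 r=1 n0=1 u=0 v=0 z=1 q=1 n1=0 p=0
t1.Δ0 clk=1 x=1 y=0 r=1 n0=1 u=0 v=0 z=1 q=1 n1=0 p=0
t1.Δ1 clk=0 x=1 y=0 r=1 n0=1 u=0 v=0 z=1 q=1 n1=0 p=0
t2.Δ0 clk=0 x=1 y=0 r=1 n0=1 u=0 v=0 z=1 q=1 n1=0 p=0
t2.Δ1 clk=1 x=1 y=0 r=1 n0=1 u=0 v=0 z=1 q=1 n1=0 p=0
t2.Δ2 clk=1 x=1 y=0 r=1 n0=0 u=0 v=0 z=1 q=1 n1=1 p=0
t2.Δ3 clk=1 x=0 y=0 r=1 n0=0 u=0 v=0 z=0 q=1 n1=1 p=1
t2.Δ4 clk=1 x=0 y=0 r=1 n0=0 u=0 v=0 z=1 q=1 n1=1 p=1
t3.Δ0 clk=1 x=0 y=0 r=1 n0=0 u=0 v=0 z=1 q=1 n1=1 p=1
t3.Δ1 clk=0 x=0 y=0 r=1 n0=0 u=0 v=0 z=1 q=1 n1=1 p=1
t4.Δ0 clk=0 x=0 y=0 r=1 n0=0 u=0 v=0 z=1 q=1 n1=1 p=1
t4.Δ1 clk=1 x=0 y=0 r=1 n0=0 u=0 v=0 z=1 q=1 n1=1 p=1
t4.Δ2 clk=1 x=0 y=0 r=1 n0=1 u=0 v=0 z=1 q=1 n1=1 p=1
t4.Δ3 clk=1 x=0 y=0 r=1 n0=1 u=0 v=0 z=0 q=1 n1=1 p=1
t5.Δ0 clk=1 x=0 y=0 r=1 n0=1 u=0 v=0 z=0 q=1 n1=1 p=1
t5.Δ1 clk=0 x=0 y=0 r=1 n0=1 u=0 v=0 z=0 q=1 n1=1 p=1
t6.Δ0 clk=0 x=0 y=0 r=1 n0=1 u=0 v=0 z=0 q=1 n1=1 p=1
t6.Δ1 clk=1 x=0 y=0 r=1 n0=1 u=0 v=0 z=0 q=1 n1=1 p=1
t6.Δ2 clk=1 x=0 y=0 r=1 n0=1 u=0 v=0 z=0 q=1 n1=0 p=1
t6.Δ3 clk=1 x=1 y=0 r=1 n0=1 u=0 v=0 z=0 q=1 n1=0 p=0
t6.Δ4 clk=1 x=1 y=0 r=1 n0=1 u=0 v=0 z=1 q=1 n1=0 p=0
t7.Δ0 clk=1 x=1 y=0 r=1 n0=1 u=0 v=0 z=1 q=1 n1=0 p=0
t7.Δ1 clk=0 x=1 y=0 r=1 n0=1 u=0 v=0 z=1 q=1 n1=0 p=0
t8.Δ0 clk=0 x=1 y=0 r=1 n0=1 u=0 v=0 z=1 q=1 n1=0 p=0
t8.Δ1 clk=1 x=1 y=0 r=1 n0=1 u=0 v=0 z=1 q=1 n1=0 p=0
t8.Δ2 clk=1 x=1 y=0 r=1 n0=0 u=0 v=0 z=1 q=1 n1=1 p=0
t8.Δ3 clk=1 x=0 y=0 r=1 n0=0 u=0 v=0 z=0 q=1 n1=1 p=1
t8.Δ4 clk=1 x=0 y=0 r=1 n0=0 u=0 v=0 z=1 q=1 n1=1 p=1
t9.Δ0 clk=1 x=0 y=0 r=1 n0=0 u=0 v=0 z=1 q=1 n1=1 p=1
t9.Δ1 clk=0 x=0 y=0 r=1 n0=0 u=0 v=0 z=1 q=1 n1=1 p=1
t10.Δ0 clk=0 x=0 y=0 r=1 n0=0 u=0 v=0 z=1 q=1 n1=1 p=1
t10.Δ1 clk=1 x=0 y=0 r=1 n0=0 u=0 v=0 z=1 q=1 n1=1 p=1
t10.Δ2 clk=1 x=0 y=0 r=1 n0=1 u=0 v=0 z=1 q=1 n1=1 p=1
t10.Δ3 clk=1 x=0 y=0 r=1 n0=1 u=0 v=0 z=0 q=1 n1=1 p=1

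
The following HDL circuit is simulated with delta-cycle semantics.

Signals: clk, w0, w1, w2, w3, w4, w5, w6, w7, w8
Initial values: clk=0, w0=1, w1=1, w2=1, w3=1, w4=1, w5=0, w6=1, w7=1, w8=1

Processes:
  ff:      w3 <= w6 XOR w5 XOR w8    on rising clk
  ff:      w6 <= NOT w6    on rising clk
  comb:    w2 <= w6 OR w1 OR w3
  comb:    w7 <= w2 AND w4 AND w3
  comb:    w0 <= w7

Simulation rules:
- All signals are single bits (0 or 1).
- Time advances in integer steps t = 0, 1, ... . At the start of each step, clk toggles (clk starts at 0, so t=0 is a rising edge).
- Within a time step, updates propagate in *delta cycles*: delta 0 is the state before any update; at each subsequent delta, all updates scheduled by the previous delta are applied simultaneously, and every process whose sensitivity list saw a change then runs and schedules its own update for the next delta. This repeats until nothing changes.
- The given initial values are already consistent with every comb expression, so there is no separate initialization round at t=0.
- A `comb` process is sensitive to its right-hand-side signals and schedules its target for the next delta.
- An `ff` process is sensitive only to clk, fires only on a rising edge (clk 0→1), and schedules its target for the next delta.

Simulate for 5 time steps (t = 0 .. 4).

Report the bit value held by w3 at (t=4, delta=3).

[bits: w6,w1,clk,w4,w3,w2,w8,w5,w0,w7]
t=0: Δ0=1101111011 Δ1=1111111011 Δ2=0111011011 Δ3=0111011010 Δ4=0111011000 | 4Δ
t=1: Δ0=0111011000 Δ1=0101011000 | 1Δ
t=2: Δ0=0101011000 Δ1=0111011000 Δ2=1111111000 Δ3=1111111001 Δ4=1111111011 | 4Δ
t=3: Δ0=1111111011 Δ1=1101111011 | 1Δ
t=4: Δ0=1101111011 Δ1=1111111011 Δ2=0111011011 Δ3=0111011010 Δ4=0111011000 | 4Δ

0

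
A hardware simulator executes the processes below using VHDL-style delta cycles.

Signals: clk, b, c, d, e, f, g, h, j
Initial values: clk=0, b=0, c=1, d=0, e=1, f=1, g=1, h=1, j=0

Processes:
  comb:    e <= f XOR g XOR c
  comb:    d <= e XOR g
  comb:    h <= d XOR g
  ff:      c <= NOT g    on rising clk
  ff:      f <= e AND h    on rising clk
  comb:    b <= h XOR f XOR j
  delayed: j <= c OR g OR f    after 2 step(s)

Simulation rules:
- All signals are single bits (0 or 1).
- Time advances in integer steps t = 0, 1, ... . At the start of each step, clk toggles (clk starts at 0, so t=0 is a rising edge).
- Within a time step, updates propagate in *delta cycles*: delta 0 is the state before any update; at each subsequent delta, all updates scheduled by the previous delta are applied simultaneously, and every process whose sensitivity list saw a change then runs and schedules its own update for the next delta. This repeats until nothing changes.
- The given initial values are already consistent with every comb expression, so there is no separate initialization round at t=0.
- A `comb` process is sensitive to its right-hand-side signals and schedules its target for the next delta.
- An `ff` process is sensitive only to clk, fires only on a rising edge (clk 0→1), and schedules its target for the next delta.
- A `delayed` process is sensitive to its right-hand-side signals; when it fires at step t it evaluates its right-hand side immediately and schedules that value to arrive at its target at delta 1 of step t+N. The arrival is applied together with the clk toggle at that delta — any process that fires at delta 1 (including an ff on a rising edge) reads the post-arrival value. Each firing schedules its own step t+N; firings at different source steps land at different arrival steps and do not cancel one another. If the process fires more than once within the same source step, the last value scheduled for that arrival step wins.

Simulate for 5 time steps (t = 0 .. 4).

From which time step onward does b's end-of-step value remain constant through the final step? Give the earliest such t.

t0.Δ0 c=1 d=0 j=0 e=1 g=1 b=0 clk=0 h=1 f=1
t0.Δ1 c=1 d=0 j=0 e=1 g=1 b=0 clk=1 h=1 f=1
t0.Δ2 c=0 d=0 j=0 e=1 g=1 b=0 clk=1 h=1 f=1
t0.Δ3 c=0 d=0 j=0 e=0 g=1 b=0 clk=1 h=1 f=1
t0.Δ4 c=0 d=1 j=0 e=0 g=1 b=0 clk=1 h=1 f=1
t0.Δ5 c=0 d=1 j=0 e=0 g=1 b=0 clk=1 h=0 f=1
t0.Δ6 c=0 d=1 j=0 e=0 g=1 b=1 clk=1 h=0 f=1
t1.Δ0 c=0 d=1 j=0 e=0 g=1 b=1 clk=1 h=0 f=1
t1.Δ1 c=0 d=1 j=0 e=0 g=1 b=1 clk=0 h=0 f=1
t2.Δ0 c=0 d=1 j=0 e=0 g=1 b=1 clk=0 h=0 f=1
t2.Δ1 c=0 d=1 j=1 e=0 g=1 b=1 clk=1 h=0 f=1
t2.Δ2 c=0 d=1 j=1 e=0 g=1 b=0 clk=1 h=0 f=0
t2.Δ3 c=0 d=1 j=1 e=1 g=1 b=1 clk=1 h=0 f=0
t2.Δ4 c=0 d=0 j=1 e=1 g=1 b=1 clk=1 h=0 f=0
t2.Δ5 c=0 d=0 j=1 e=1 g=1 b=1 clk=1 h=1 f=0
t2.Δ6 c=0 d=0 j=1 e=1 g=1 b=0 clk=1 h=1 f=0
t3.Δ0 c=0 d=0 j=1 e=1 g=1 b=0 clk=1 h=1 f=0
t3.Δ1 c=0 d=0 j=1 e=1 g=1 b=0 clk=0 h=1 f=0
t4.Δ0 c=0 d=0 j=1 e=1 g=1 b=0 clk=0 h=1 f=0
t4.Δ1 c=0 d=0 j=1 e=1 g=1 b=0 clk=1 h=1 f=0
t4.Δ2 c=0 d=0 j=1 e=1 g=1 b=0 clk=1 h=1 f=1
t4.Δ3 c=0 d=0 j=1 e=0 g=1 b=1 clk=1 h=1 f=1
t4.Δ4 c=0 d=1 j=1 e=0 g=1 b=1 clk=1 h=1 f=1
t4.Δ5 c=0 d=1 j=1 e=0 g=1 b=1 clk=1 h=0 f=1
t4.Δ6 c=0 d=1 j=1 e=0 g=1 b=0 clk=1 h=0 f=1

2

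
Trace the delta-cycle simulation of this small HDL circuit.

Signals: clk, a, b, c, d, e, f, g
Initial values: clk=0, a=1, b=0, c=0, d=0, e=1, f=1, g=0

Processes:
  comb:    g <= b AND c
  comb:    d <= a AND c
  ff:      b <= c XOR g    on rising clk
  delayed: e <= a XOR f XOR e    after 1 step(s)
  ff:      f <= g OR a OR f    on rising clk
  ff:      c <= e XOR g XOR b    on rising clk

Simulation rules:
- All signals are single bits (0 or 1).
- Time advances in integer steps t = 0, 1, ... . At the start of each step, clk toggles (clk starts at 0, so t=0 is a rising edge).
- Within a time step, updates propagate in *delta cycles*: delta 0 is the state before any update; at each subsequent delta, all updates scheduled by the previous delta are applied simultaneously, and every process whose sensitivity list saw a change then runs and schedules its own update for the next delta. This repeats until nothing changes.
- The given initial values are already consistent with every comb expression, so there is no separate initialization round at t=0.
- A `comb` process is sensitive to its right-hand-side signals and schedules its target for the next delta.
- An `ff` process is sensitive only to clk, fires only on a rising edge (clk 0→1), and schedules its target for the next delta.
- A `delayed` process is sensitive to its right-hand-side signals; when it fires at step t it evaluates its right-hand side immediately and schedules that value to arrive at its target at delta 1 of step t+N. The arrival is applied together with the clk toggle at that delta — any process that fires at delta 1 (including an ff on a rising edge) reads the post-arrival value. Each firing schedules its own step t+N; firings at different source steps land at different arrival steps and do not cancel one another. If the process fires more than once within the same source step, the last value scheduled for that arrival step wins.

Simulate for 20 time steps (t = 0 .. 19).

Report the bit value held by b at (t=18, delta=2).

[bits: g,a,d,f,c,b,clk,e]
t=0: Δ0=01010001 Δ1=01010011 Δ2=01011011 Δ3=01111011 | 3Δ
t=1: Δ0=01111011 Δ1=01111001 | 1Δ
t=2: Δ0=01111001 Δ1=01111011 Δ2=01111111 Δ3=11111111 | 3Δ
t=3: Δ0=11111111 Δ1=11111101 | 1Δ
t=4: Δ0=11111101 Δ1=11111111 Δ2=11111011 Δ3=01111011 | 3Δ
t=5: Δ0=01111011 Δ1=01111001 | 1Δ
t=6: Δ0=01111001 Δ1=01111011 Δ2=01111111 Δ3=11111111 | 3Δ
t=7: Δ0=11111111 Δ1=11111101 | 1Δ
t=8: Δ0=11111101 Δ1=11111111 Δ2=11111011 Δ3=01111011 | 3Δ
t=9: Δ0=01111011 Δ1=01111001 | 1Δ
t=10: Δ0=01111001 Δ1=01111011 Δ2=01111111 Δ3=11111111 | 3Δ
t=11: Δ0=11111111 Δ1=11111101 | 1Δ
t=12: Δ0=11111101 Δ1=11111111 Δ2=11111011 Δ3=01111011 | 3Δ
t=13: Δ0=01111011 Δ1=01111001 | 1Δ
t=14: Δ0=01111001 Δ1=01111011 Δ2=01111111 Δ3=11111111 | 3Δ
t=15: Δ0=11111111 Δ1=11111101 | 1Δ
t=16: Δ0=11111101 Δ1=11111111 Δ2=11111011 Δ3=01111011 | 3Δ
t=17: Δ0=01111011 Δ1=01111001 | 1Δ
t=18: Δ0=01111001 Δ1=01111011 Δ2=01111111 Δ3=11111111 | 3Δ
t=19: Δ0=11111111 Δ1=11111101 | 1Δ

1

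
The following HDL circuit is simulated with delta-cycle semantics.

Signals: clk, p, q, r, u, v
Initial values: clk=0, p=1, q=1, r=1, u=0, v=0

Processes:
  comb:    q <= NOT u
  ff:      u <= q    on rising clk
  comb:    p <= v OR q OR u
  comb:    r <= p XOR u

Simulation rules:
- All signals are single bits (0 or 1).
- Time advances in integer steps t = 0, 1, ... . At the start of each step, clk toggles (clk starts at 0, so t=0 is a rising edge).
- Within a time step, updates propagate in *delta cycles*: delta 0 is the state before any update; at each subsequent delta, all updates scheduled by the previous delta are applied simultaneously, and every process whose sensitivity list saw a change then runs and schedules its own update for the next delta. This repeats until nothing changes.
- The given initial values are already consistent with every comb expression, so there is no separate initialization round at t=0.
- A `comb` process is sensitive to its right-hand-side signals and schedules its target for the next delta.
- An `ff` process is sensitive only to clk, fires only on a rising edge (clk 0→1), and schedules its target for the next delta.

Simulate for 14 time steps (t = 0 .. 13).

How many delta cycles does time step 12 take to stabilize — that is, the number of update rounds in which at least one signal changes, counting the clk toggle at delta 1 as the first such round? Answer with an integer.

t0.Δ0 q=1 u=0 v=0 clk=0 r=1 p=1
t0.Δ1 q=1 u=0 v=0 clk=1 r=1 p=1
t0.Δ2 q=1 u=1 v=0 clk=1 r=1 p=1
t0.Δ3 q=0 u=1 v=0 clk=1 r=0 p=1
t1.Δ0 q=0 u=1 v=0 clk=1 r=0 p=1
t1.Δ1 q=0 u=1 v=0 clk=0 r=0 p=1
t2.Δ0 q=0 u=1 v=0 clk=0 r=0 p=1
t2.Δ1 q=0 u=1 v=0 clk=1 r=0 p=1
t2.Δ2 q=0 u=0 v=0 clk=1 r=0 p=1
t2.Δ3 q=1 u=0 v=0 clk=1 r=1 p=0
t2.Δ4 q=1 u=0 v=0 clk=1 r=0 p=1
t2.Δ5 q=1 u=0 v=0 clk=1 r=1 p=1
t3.Δ0 q=1 u=0 v=0 clk=1 r=1 p=1
t3.Δ1 q=1 u=0 v=0 clk=0 r=1 p=1
t4.Δ0 q=1 u=0 v=0 clk=0 r=1 p=1
t4.Δ1 q=1 u=0 v=0 clk=1 r=1 p=1
t4.Δ2 q=1 u=1 v=0 clk=1 r=1 p=1
t4.Δ3 q=0 u=1 v=0 clk=1 r=0 p=1
t5.Δ0 q=0 u=1 v=0 clk=1 r=0 p=1
t5.Δ1 q=0 u=1 v=0 clk=0 r=0 p=1
t6.Δ0 q=0 u=1 v=0 clk=0 r=0 p=1
t6.Δ1 q=0 u=1 v=0 clk=1 r=0 p=1
t6.Δ2 q=0 u=0 v=0 clk=1 r=0 p=1
t6.Δ3 q=1 u=0 v=0 clk=1 r=1 p=0
t6.Δ4 q=1 u=0 v=0 clk=1 r=0 p=1
t6.Δ5 q=1 u=0 v=0 clk=1 r=1 p=1
t7.Δ0 q=1 u=0 v=0 clk=1 r=1 p=1
t7.Δ1 q=1 u=0 v=0 clk=0 r=1 p=1
t8.Δ0 q=1 u=0 v=0 clk=0 r=1 p=1
t8.Δ1 q=1 u=0 v=0 clk=1 r=1 p=1
t8.Δ2 q=1 u=1 v=0 clk=1 r=1 p=1
t8.Δ3 q=0 u=1 v=0 clk=1 r=0 p=1
t9.Δ0 q=0 u=1 v=0 clk=1 r=0 p=1
t9.Δ1 q=0 u=1 v=0 clk=0 r=0 p=1
t10.Δ0 q=0 u=1 v=0 clk=0 r=0 p=1
t10.Δ1 q=0 u=1 v=0 clk=1 r=0 p=1
t10.Δ2 q=0 u=0 v=0 clk=1 r=0 p=1
t10.Δ3 q=1 u=0 v=0 clk=1 r=1 p=0
t10.Δ4 q=1 u=0 v=0 clk=1 r=0 p=1
t10.Δ5 q=1 u=0 v=0 clk=1 r=1 p=1
t11.Δ0 q=1 u=0 v=0 clk=1 r=1 p=1
t11.Δ1 q=1 u=0 v=0 clk=0 r=1 p=1
t12.Δ0 q=1 u=0 v=0 clk=0 r=1 p=1
t12.Δ1 q=1 u=0 v=0 clk=1 r=1 p=1
t12.Δ2 q=1 u=1 v=0 clk=1 r=1 p=1
t12.Δ3 q=0 u=1 v=0 clk=1 r=0 p=1
t13.Δ0 q=0 u=1 v=0 clk=1 r=0 p=1
t13.Δ1 q=0 u=1 v=0 clk=0 r=0 p=1

3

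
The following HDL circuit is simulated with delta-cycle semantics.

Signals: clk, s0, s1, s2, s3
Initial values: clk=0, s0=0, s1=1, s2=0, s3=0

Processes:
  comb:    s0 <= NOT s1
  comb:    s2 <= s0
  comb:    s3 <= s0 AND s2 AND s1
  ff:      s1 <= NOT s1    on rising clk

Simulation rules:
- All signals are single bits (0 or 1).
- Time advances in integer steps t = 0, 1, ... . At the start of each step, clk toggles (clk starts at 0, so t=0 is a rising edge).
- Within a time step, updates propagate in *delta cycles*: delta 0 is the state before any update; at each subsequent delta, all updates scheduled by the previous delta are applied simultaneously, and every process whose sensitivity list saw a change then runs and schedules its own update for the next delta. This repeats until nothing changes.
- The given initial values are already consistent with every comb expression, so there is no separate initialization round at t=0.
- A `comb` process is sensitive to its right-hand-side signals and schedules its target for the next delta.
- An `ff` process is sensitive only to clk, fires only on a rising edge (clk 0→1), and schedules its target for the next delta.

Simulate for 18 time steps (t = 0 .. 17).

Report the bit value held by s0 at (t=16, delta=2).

t=0 Δ0: s1=1 clk=0 s2=0 s3=0 s0=0
  Δ1: clk:0→1
  Δ2: s1:1→0
  Δ3: s0:0→1
  Δ4: s2:0→1
  (4Δ to stable)
t=1 Δ0: s1=0 clk=1 s2=1 s3=0 s0=1
  Δ1: clk:1→0
  (1Δ to stable)
t=2 Δ0: s1=0 clk=0 s2=1 s3=0 s0=1
  Δ1: clk:0→1
  Δ2: s1:0→1
  Δ3: s3:0→1, s0:1→0
  Δ4: s2:1→0, s3:1→0
  (4Δ to stable)
t=3 Δ0: s1=1 clk=1 s2=0 s3=0 s0=0
  Δ1: clk:1→0
  (1Δ to stable)
t=4 Δ0: s1=1 clk=0 s2=0 s3=0 s0=0
  Δ1: clk:0→1
  Δ2: s1:1→0
  Δ3: s0:0→1
  Δ4: s2:0→1
  (4Δ to stable)
t=5 Δ0: s1=0 clk=1 s2=1 s3=0 s0=1
  Δ1: clk:1→0
  (1Δ to stable)
t=6 Δ0: s1=0 clk=0 s2=1 s3=0 s0=1
  Δ1: clk:0→1
  Δ2: s1:0→1
  Δ3: s3:0→1, s0:1→0
  Δ4: s2:1→0, s3:1→0
  (4Δ to stable)
t=7 Δ0: s1=1 clk=1 s2=0 s3=0 s0=0
  Δ1: clk:1→0
  (1Δ to stable)
t=8 Δ0: s1=1 clk=0 s2=0 s3=0 s0=0
  Δ1: clk:0→1
  Δ2: s1:1→0
  Δ3: s0:0→1
  Δ4: s2:0→1
  (4Δ to stable)
t=9 Δ0: s1=0 clk=1 s2=1 s3=0 s0=1
  Δ1: clk:1→0
  (1Δ to stable)
t=10 Δ0: s1=0 clk=0 s2=1 s3=0 s0=1
  Δ1: clk:0→1
  Δ2: s1:0→1
  Δ3: s3:0→1, s0:1→0
  Δ4: s2:1→0, s3:1→0
  (4Δ to stable)
t=11 Δ0: s1=1 clk=1 s2=0 s3=0 s0=0
  Δ1: clk:1→0
  (1Δ to stable)
t=12 Δ0: s1=1 clk=0 s2=0 s3=0 s0=0
  Δ1: clk:0→1
  Δ2: s1:1→0
  Δ3: s0:0→1
  Δ4: s2:0→1
  (4Δ to stable)
t=13 Δ0: s1=0 clk=1 s2=1 s3=0 s0=1
  Δ1: clk:1→0
  (1Δ to stable)
t=14 Δ0: s1=0 clk=0 s2=1 s3=0 s0=1
  Δ1: clk:0→1
  Δ2: s1:0→1
  Δ3: s3:0→1, s0:1→0
  Δ4: s2:1→0, s3:1→0
  (4Δ to stable)
t=15 Δ0: s1=1 clk=1 s2=0 s3=0 s0=0
  Δ1: clk:1→0
  (1Δ to stable)
t=16 Δ0: s1=1 clk=0 s2=0 s3=0 s0=0
  Δ1: clk:0→1
  Δ2: s1:1→0
  Δ3: s0:0→1
  Δ4: s2:0→1
  (4Δ to stable)
t=17 Δ0: s1=0 clk=1 s2=1 s3=0 s0=1
  Δ1: clk:1→0
  (1Δ to stable)

0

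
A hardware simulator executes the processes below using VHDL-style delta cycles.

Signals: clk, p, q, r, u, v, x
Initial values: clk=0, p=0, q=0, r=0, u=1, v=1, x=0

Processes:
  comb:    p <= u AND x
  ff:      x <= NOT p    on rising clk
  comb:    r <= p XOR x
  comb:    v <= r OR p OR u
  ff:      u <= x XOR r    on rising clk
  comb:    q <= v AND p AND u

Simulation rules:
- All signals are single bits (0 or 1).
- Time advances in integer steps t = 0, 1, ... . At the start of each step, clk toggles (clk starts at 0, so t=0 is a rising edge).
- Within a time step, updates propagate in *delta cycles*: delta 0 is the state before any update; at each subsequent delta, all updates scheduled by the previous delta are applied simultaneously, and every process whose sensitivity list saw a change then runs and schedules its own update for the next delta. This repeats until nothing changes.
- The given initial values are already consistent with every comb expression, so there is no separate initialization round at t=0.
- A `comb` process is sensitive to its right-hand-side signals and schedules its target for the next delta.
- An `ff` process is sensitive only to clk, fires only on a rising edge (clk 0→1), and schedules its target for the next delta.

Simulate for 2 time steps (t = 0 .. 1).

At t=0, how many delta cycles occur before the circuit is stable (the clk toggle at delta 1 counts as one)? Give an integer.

4

t=0 Δ0: v=1 clk=0 p=0 r=0 u=1 x=0 q=0
  Δ1: clk:0→1
  Δ2: u:1→0, x:0→1
  Δ3: v:1→0, r:0→1
  Δ4: v:0→1
  (4Δ to stable)
t=1 Δ0: v=1 clk=1 p=0 r=1 u=0 x=1 q=0
  Δ1: clk:1→0
  (1Δ to stable)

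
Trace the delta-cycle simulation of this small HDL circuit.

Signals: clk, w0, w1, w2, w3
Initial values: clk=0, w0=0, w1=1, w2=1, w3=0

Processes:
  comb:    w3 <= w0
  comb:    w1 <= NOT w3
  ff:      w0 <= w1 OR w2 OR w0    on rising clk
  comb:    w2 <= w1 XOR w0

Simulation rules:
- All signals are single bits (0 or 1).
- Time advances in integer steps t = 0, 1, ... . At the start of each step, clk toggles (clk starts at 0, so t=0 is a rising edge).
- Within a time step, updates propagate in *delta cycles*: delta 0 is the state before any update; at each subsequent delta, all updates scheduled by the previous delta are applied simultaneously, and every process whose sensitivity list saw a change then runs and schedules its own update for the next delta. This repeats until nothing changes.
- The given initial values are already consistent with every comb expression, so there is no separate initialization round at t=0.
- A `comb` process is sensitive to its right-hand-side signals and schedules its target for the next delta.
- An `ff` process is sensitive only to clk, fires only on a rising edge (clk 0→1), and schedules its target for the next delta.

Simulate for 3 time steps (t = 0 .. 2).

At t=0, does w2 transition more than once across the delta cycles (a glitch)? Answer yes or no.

[bits: w2,clk,w3,w0,w1]
t=0: Δ0=10001 Δ1=11001 Δ2=11011 Δ3=01111 Δ4=01110 Δ5=11110 | 5Δ
t=1: Δ0=11110 Δ1=10110 | 1Δ
t=2: Δ0=10110 Δ1=11110 | 1Δ

yes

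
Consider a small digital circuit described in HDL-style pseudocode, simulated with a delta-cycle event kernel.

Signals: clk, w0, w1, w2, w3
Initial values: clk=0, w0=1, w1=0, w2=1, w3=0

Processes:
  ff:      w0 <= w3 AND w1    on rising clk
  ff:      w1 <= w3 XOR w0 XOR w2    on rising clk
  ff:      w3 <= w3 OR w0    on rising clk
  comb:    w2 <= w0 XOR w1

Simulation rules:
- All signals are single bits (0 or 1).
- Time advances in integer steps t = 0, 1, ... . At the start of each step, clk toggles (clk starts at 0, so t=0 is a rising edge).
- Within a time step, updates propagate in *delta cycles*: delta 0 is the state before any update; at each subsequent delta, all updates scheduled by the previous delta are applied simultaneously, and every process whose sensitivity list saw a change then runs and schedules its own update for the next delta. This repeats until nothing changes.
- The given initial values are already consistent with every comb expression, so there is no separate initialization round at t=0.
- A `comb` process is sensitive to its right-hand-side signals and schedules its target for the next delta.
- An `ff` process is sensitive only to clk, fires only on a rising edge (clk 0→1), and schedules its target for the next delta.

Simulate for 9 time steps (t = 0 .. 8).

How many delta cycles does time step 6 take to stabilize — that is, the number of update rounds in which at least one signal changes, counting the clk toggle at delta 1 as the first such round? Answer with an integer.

t0.Δ0 clk=0 w3=0 w1=0 w0=1 w2=1
t0.Δ1 clk=1 w3=0 w1=0 w0=1 w2=1
t0.Δ2 clk=1 w3=1 w1=0 w0=0 w2=1
t0.Δ3 clk=1 w3=1 w1=0 w0=0 w2=0
t1.Δ0 clk=1 w3=1 w1=0 w0=0 w2=0
t1.Δ1 clk=0 w3=1 w1=0 w0=0 w2=0
t2.Δ0 clk=0 w3=1 w1=0 w0=0 w2=0
t2.Δ1 clk=1 w3=1 w1=0 w0=0 w2=0
t2.Δ2 clk=1 w3=1 w1=1 w0=0 w2=0
t2.Δ3 clk=1 w3=1 w1=1 w0=0 w2=1
t3.Δ0 clk=1 w3=1 w1=1 w0=0 w2=1
t3.Δ1 clk=0 w3=1 w1=1 w0=0 w2=1
t4.Δ0 clk=0 w3=1 w1=1 w0=0 w2=1
t4.Δ1 clk=1 w3=1 w1=1 w0=0 w2=1
t4.Δ2 clk=1 w3=1 w1=0 w0=1 w2=1
t5.Δ0 clk=1 w3=1 w1=0 w0=1 w2=1
t5.Δ1 clk=0 w3=1 w1=0 w0=1 w2=1
t6.Δ0 clk=0 w3=1 w1=0 w0=1 w2=1
t6.Δ1 clk=1 w3=1 w1=0 w0=1 w2=1
t6.Δ2 clk=1 w3=1 w1=1 w0=0 w2=1
t7.Δ0 clk=1 w3=1 w1=1 w0=0 w2=1
t7.Δ1 clk=0 w3=1 w1=1 w0=0 w2=1
t8.Δ0 clk=0 w3=1 w1=1 w0=0 w2=1
t8.Δ1 clk=1 w3=1 w1=1 w0=0 w2=1
t8.Δ2 clk=1 w3=1 w1=0 w0=1 w2=1

2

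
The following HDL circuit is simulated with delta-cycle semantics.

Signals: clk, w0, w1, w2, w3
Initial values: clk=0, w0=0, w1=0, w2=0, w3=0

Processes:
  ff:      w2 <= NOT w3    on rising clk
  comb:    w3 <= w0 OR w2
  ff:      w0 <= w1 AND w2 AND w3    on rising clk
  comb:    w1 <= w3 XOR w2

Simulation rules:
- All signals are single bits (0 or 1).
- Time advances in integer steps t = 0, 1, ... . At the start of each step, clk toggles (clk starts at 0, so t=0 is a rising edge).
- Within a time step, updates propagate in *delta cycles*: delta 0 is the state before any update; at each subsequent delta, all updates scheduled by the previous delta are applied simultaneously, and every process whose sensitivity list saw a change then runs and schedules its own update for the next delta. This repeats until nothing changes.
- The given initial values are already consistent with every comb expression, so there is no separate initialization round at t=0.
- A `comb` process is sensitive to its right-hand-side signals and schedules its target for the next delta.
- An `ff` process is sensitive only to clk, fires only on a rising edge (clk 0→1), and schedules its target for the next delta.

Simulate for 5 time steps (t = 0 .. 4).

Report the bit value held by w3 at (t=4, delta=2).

0

[bits: w3,w0,clk,w2,w1]
t=0: Δ0=00000 Δ1=00100 Δ2=00110 Δ3=10111 Δ4=10110 | 4Δ
t=1: Δ0=10110 Δ1=10010 | 1Δ
t=2: Δ0=10010 Δ1=10110 Δ2=10100 Δ3=00101 Δ4=00100 | 4Δ
t=3: Δ0=00100 Δ1=00000 | 1Δ
t=4: Δ0=00000 Δ1=00100 Δ2=00110 Δ3=10111 Δ4=10110 | 4Δ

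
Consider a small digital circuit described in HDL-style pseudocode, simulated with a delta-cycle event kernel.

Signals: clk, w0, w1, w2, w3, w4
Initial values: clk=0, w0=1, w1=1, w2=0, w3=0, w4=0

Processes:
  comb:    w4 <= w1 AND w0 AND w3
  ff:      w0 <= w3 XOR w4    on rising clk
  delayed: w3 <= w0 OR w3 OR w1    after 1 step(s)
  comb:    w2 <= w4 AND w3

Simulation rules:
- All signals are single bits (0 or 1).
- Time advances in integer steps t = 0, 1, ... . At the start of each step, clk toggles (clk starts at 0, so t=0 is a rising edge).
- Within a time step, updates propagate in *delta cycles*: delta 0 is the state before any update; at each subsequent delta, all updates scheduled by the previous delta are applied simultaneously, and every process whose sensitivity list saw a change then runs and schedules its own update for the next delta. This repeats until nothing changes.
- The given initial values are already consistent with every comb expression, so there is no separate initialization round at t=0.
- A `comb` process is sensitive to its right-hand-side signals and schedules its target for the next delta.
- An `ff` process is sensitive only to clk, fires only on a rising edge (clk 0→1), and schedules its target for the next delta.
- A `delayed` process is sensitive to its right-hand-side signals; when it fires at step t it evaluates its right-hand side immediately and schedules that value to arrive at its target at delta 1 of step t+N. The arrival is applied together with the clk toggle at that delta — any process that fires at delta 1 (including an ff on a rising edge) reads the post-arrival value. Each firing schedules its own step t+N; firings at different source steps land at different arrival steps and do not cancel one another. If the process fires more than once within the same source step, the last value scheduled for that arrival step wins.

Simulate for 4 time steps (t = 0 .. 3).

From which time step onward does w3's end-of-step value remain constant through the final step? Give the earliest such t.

1

t0.Δ0 w4=0 clk=0 w0=1 w1=1 w2=0 w3=0
t0.Δ1 w4=0 clk=1 w0=1 w1=1 w2=0 w3=0
t0.Δ2 w4=0 clk=1 w0=0 w1=1 w2=0 w3=0
t1.Δ0 w4=0 clk=1 w0=0 w1=1 w2=0 w3=0
t1.Δ1 w4=0 clk=0 w0=0 w1=1 w2=0 w3=1
t2.Δ0 w4=0 clk=0 w0=0 w1=1 w2=0 w3=1
t2.Δ1 w4=0 clk=1 w0=0 w1=1 w2=0 w3=1
t2.Δ2 w4=0 clk=1 w0=1 w1=1 w2=0 w3=1
t2.Δ3 w4=1 clk=1 w0=1 w1=1 w2=0 w3=1
t2.Δ4 w4=1 clk=1 w0=1 w1=1 w2=1 w3=1
t3.Δ0 w4=1 clk=1 w0=1 w1=1 w2=1 w3=1
t3.Δ1 w4=1 clk=0 w0=1 w1=1 w2=1 w3=1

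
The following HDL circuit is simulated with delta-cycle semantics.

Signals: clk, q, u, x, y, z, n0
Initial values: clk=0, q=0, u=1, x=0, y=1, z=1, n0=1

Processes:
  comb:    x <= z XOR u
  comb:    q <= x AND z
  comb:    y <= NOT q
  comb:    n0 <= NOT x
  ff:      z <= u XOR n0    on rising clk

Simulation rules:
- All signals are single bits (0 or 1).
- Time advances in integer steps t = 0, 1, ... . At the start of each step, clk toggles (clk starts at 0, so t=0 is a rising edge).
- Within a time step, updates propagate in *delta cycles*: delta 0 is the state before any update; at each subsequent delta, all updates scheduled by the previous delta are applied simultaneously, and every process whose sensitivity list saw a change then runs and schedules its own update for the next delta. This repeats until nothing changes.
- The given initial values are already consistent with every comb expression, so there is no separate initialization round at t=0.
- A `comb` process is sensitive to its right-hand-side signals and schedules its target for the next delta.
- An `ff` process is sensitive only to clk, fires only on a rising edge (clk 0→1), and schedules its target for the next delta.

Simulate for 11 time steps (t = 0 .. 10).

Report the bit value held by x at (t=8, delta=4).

t0.Δ0 n0=1 clk=0 u=1 q=0 x=0 z=1 y=1
t0.Δ1 n0=1 clk=1 u=1 q=0 x=0 z=1 y=1
t0.Δ2 n0=1 clk=1 u=1 q=0 x=0 z=0 y=1
t0.Δ3 n0=1 clk=1 u=1 q=0 x=1 z=0 y=1
t0.Δ4 n0=0 clk=1 u=1 q=0 x=1 z=0 y=1
t1.Δ0 n0=0 clk=1 u=1 q=0 x=1 z=0 y=1
t1.Δ1 n0=0 clk=0 u=1 q=0 x=1 z=0 y=1
t2.Δ0 n0=0 clk=0 u=1 q=0 x=1 z=0 y=1
t2.Δ1 n0=0 clk=1 u=1 q=0 x=1 z=0 y=1
t2.Δ2 n0=0 clk=1 u=1 q=0 x=1 z=1 y=1
t2.Δ3 n0=0 clk=1 u=1 q=1 x=0 z=1 y=1
t2.Δ4 n0=1 clk=1 u=1 q=0 x=0 z=1 y=0
t2.Δ5 n0=1 clk=1 u=1 q=0 x=0 z=1 y=1
t3.Δ0 n0=1 clk=1 u=1 q=0 x=0 z=1 y=1
t3.Δ1 n0=1 clk=0 u=1 q=0 x=0 z=1 y=1
t4.Δ0 n0=1 clk=0 u=1 q=0 x=0 z=1 y=1
t4.Δ1 n0=1 clk=1 u=1 q=0 x=0 z=1 y=1
t4.Δ2 n0=1 clk=1 u=1 q=0 x=0 z=0 y=1
t4.Δ3 n0=1 clk=1 u=1 q=0 x=1 z=0 y=1
t4.Δ4 n0=0 clk=1 u=1 q=0 x=1 z=0 y=1
t5.Δ0 n0=0 clk=1 u=1 q=0 x=1 z=0 y=1
t5.Δ1 n0=0 clk=0 u=1 q=0 x=1 z=0 y=1
t6.Δ0 n0=0 clk=0 u=1 q=0 x=1 z=0 y=1
t6.Δ1 n0=0 clk=1 u=1 q=0 x=1 z=0 y=1
t6.Δ2 n0=0 clk=1 u=1 q=0 x=1 z=1 y=1
t6.Δ3 n0=0 clk=1 u=1 q=1 x=0 z=1 y=1
t6.Δ4 n0=1 clk=1 u=1 q=0 x=0 z=1 y=0
t6.Δ5 n0=1 clk=1 u=1 q=0 x=0 z=1 y=1
t7.Δ0 n0=1 clk=1 u=1 q=0 x=0 z=1 y=1
t7.Δ1 n0=1 clk=0 u=1 q=0 x=0 z=1 y=1
t8.Δ0 n0=1 clk=0 u=1 q=0 x=0 z=1 y=1
t8.Δ1 n0=1 clk=1 u=1 q=0 x=0 z=1 y=1
t8.Δ2 n0=1 clk=1 u=1 q=0 x=0 z=0 y=1
t8.Δ3 n0=1 clk=1 u=1 q=0 x=1 z=0 y=1
t8.Δ4 n0=0 clk=1 u=1 q=0 x=1 z=0 y=1
t9.Δ0 n0=0 clk=1 u=1 q=0 x=1 z=0 y=1
t9.Δ1 n0=0 clk=0 u=1 q=0 x=1 z=0 y=1
t10.Δ0 n0=0 clk=0 u=1 q=0 x=1 z=0 y=1
t10.Δ1 n0=0 clk=1 u=1 q=0 x=1 z=0 y=1
t10.Δ2 n0=0 clk=1 u=1 q=0 x=1 z=1 y=1
t10.Δ3 n0=0 clk=1 u=1 q=1 x=0 z=1 y=1
t10.Δ4 n0=1 clk=1 u=1 q=0 x=0 z=1 y=0
t10.Δ5 n0=1 clk=1 u=1 q=0 x=0 z=1 y=1

1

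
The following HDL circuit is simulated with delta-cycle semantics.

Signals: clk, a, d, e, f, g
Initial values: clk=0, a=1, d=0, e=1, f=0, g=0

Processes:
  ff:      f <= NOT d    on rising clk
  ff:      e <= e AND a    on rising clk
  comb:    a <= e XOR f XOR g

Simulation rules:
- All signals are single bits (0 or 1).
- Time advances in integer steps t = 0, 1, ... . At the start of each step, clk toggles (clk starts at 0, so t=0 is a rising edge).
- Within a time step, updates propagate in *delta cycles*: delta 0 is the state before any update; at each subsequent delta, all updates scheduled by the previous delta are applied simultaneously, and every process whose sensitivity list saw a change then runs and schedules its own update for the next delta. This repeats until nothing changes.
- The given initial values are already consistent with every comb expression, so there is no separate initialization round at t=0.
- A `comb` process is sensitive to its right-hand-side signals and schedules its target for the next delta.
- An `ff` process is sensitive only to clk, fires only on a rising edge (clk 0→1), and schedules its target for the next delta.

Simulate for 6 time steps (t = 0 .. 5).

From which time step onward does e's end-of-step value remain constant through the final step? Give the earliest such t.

2

t=0 Δ0: g=0 e=1 clk=0 f=0 a=1 d=0
  Δ1: clk:0→1
  Δ2: f:0→1
  Δ3: a:1→0
  (3Δ to stable)
t=1 Δ0: g=0 e=1 clk=1 f=1 a=0 d=0
  Δ1: clk:1→0
  (1Δ to stable)
t=2 Δ0: g=0 e=1 clk=0 f=1 a=0 d=0
  Δ1: clk:0→1
  Δ2: e:1→0
  Δ3: a:0→1
  (3Δ to stable)
t=3 Δ0: g=0 e=0 clk=1 f=1 a=1 d=0
  Δ1: clk:1→0
  (1Δ to stable)
t=4 Δ0: g=0 e=0 clk=0 f=1 a=1 d=0
  Δ1: clk:0→1
  (1Δ to stable)
t=5 Δ0: g=0 e=0 clk=1 f=1 a=1 d=0
  Δ1: clk:1→0
  (1Δ to stable)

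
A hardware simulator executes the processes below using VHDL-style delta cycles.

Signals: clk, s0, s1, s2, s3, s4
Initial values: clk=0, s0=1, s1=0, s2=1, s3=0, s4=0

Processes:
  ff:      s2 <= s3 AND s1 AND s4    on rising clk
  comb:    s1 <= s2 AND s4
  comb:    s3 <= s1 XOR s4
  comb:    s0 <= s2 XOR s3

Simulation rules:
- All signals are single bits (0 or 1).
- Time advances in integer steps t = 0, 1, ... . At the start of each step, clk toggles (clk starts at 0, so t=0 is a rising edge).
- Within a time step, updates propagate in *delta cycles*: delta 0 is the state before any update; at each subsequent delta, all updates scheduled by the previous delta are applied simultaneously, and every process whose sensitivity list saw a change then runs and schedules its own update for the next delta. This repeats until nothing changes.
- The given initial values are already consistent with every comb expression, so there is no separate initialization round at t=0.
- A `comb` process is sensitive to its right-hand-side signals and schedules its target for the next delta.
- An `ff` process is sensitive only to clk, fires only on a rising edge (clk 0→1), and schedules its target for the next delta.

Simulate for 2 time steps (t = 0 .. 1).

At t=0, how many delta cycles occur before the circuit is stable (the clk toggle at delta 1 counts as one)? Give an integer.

t=0 Δ0: clk=0 s1=0 s2=1 s0=1 s3=0 s4=0
  Δ1: clk:0→1
  Δ2: s2:1→0
  Δ3: s0:1→0
  (3Δ to stable)
t=1 Δ0: clk=1 s1=0 s2=0 s0=0 s3=0 s4=0
  Δ1: clk:1→0
  (1Δ to stable)

3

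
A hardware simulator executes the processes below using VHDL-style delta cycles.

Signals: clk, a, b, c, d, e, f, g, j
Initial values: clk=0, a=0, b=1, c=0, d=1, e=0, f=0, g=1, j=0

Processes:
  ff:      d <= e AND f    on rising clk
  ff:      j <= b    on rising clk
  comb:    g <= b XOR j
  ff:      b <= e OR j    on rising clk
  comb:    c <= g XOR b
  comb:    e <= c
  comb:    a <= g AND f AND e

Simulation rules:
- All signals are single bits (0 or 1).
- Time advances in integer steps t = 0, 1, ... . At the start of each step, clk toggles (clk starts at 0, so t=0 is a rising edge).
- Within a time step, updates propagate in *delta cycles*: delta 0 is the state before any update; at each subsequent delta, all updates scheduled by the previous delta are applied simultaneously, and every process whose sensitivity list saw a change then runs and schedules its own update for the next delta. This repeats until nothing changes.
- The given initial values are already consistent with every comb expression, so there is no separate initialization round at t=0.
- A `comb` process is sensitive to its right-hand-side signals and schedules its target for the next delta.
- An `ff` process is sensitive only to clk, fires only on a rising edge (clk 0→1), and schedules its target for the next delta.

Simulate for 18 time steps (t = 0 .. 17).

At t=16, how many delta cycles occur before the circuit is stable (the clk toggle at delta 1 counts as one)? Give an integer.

4

t=0 Δ0: j=0 c=0 b=1 g=1 e=0 f=0 clk=0 d=1 a=0
  Δ1: clk:0→1
  Δ2: j:0→1, b:1→0, d:1→0
  Δ3: c:0→1
  Δ4: e:0→1
  (4Δ to stable)
t=1 Δ0: j=1 c=1 b=0 g=1 e=1 f=0 clk=1 d=0 a=0
  Δ1: clk:1→0
  (1Δ to stable)
t=2 Δ0: j=1 c=1 b=0 g=1 e=1 f=0 clk=0 d=0 a=0
  Δ1: clk:0→1
  Δ2: j:1→0, b:0→1
  Δ3: c:1→0
  Δ4: e:1→0
  (4Δ to stable)
t=3 Δ0: j=0 c=0 b=1 g=1 e=0 f=0 clk=1 d=0 a=0
  Δ1: clk:1→0
  (1Δ to stable)
t=4 Δ0: j=0 c=0 b=1 g=1 e=0 f=0 clk=0 d=0 a=0
  Δ1: clk:0→1
  Δ2: j:0→1, b:1→0
  Δ3: c:0→1
  Δ4: e:0→1
  (4Δ to stable)
t=5 Δ0: j=1 c=1 b=0 g=1 e=1 f=0 clk=1 d=0 a=0
  Δ1: clk:1→0
  (1Δ to stable)
t=6 Δ0: j=1 c=1 b=0 g=1 e=1 f=0 clk=0 d=0 a=0
  Δ1: clk:0→1
  Δ2: j:1→0, b:0→1
  Δ3: c:1→0
  Δ4: e:1→0
  (4Δ to stable)
t=7 Δ0: j=0 c=0 b=1 g=1 e=0 f=0 clk=1 d=0 a=0
  Δ1: clk:1→0
  (1Δ to stable)
t=8 Δ0: j=0 c=0 b=1 g=1 e=0 f=0 clk=0 d=0 a=0
  Δ1: clk:0→1
  Δ2: j:0→1, b:1→0
  Δ3: c:0→1
  Δ4: e:0→1
  (4Δ to stable)
t=9 Δ0: j=1 c=1 b=0 g=1 e=1 f=0 clk=1 d=0 a=0
  Δ1: clk:1→0
  (1Δ to stable)
t=10 Δ0: j=1 c=1 b=0 g=1 e=1 f=0 clk=0 d=0 a=0
  Δ1: clk:0→1
  Δ2: j:1→0, b:0→1
  Δ3: c:1→0
  Δ4: e:1→0
  (4Δ to stable)
t=11 Δ0: j=0 c=0 b=1 g=1 e=0 f=0 clk=1 d=0 a=0
  Δ1: clk:1→0
  (1Δ to stable)
t=12 Δ0: j=0 c=0 b=1 g=1 e=0 f=0 clk=0 d=0 a=0
  Δ1: clk:0→1
  Δ2: j:0→1, b:1→0
  Δ3: c:0→1
  Δ4: e:0→1
  (4Δ to stable)
t=13 Δ0: j=1 c=1 b=0 g=1 e=1 f=0 clk=1 d=0 a=0
  Δ1: clk:1→0
  (1Δ to stable)
t=14 Δ0: j=1 c=1 b=0 g=1 e=1 f=0 clk=0 d=0 a=0
  Δ1: clk:0→1
  Δ2: j:1→0, b:0→1
  Δ3: c:1→0
  Δ4: e:1→0
  (4Δ to stable)
t=15 Δ0: j=0 c=0 b=1 g=1 e=0 f=0 clk=1 d=0 a=0
  Δ1: clk:1→0
  (1Δ to stable)
t=16 Δ0: j=0 c=0 b=1 g=1 e=0 f=0 clk=0 d=0 a=0
  Δ1: clk:0→1
  Δ2: j:0→1, b:1→0
  Δ3: c:0→1
  Δ4: e:0→1
  (4Δ to stable)
t=17 Δ0: j=1 c=1 b=0 g=1 e=1 f=0 clk=1 d=0 a=0
  Δ1: clk:1→0
  (1Δ to stable)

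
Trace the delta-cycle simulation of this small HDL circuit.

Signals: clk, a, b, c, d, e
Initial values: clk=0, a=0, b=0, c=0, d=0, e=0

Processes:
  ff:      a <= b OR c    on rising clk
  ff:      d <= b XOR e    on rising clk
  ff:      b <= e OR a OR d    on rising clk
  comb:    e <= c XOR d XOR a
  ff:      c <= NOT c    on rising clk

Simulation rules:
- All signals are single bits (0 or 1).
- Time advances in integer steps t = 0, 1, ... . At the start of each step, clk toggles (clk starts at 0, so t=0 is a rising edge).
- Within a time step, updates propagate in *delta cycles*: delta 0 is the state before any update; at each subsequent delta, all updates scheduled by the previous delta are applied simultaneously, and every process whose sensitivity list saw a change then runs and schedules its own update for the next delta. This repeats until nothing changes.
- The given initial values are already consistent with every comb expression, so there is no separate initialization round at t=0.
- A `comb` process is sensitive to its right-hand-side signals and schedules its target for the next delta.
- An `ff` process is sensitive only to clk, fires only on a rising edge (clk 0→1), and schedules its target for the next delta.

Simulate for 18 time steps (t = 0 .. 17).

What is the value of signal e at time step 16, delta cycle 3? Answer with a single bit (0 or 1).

[bits: b,a,c,clk,d,e]
t=0: Δ0=000000 Δ1=000100 Δ2=001100 Δ3=001101 | 3Δ
t=1: Δ0=001101 Δ1=001001 | 1Δ
t=2: Δ0=001001 Δ1=001101 Δ2=110111 Δ3=110110 | 3Δ
t=3: Δ0=110110 Δ1=110010 | 1Δ
t=4: Δ0=110010 Δ1=110110 Δ2=111110 Δ3=111111 | 3Δ
t=5: Δ0=111111 Δ1=111011 | 1Δ
t=6: Δ0=111011 Δ1=111111 Δ2=110101 | 2Δ
t=7: Δ0=110101 Δ1=110001 | 1Δ
t=8: Δ0=110001 Δ1=110101 Δ2=111101 Δ3=111100 | 3Δ
t=9: Δ0=111100 Δ1=111000 | 1Δ
t=10: Δ0=111000 Δ1=111100 Δ2=110110 | 2Δ
t=11: Δ0=110110 Δ1=110010 | 1Δ
t=12: Δ0=110010 Δ1=110110 Δ2=111110 Δ3=111111 | 3Δ
t=13: Δ0=111111 Δ1=111011 | 1Δ
t=14: Δ0=111011 Δ1=111111 Δ2=110101 | 2Δ
t=15: Δ0=110101 Δ1=110001 | 1Δ
t=16: Δ0=110001 Δ1=110101 Δ2=111101 Δ3=111100 | 3Δ
t=17: Δ0=111100 Δ1=111000 | 1Δ

0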